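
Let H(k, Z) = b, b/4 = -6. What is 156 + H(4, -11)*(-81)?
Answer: 2100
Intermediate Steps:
b = -24 (b = 4*(-6) = -24)
H(k, Z) = -24
156 + H(4, -11)*(-81) = 156 - 24*(-81) = 156 + 1944 = 2100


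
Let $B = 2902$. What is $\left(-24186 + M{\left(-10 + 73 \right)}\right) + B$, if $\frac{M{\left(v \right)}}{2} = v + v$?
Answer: $-21032$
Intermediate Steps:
$M{\left(v \right)} = 4 v$ ($M{\left(v \right)} = 2 \left(v + v\right) = 2 \cdot 2 v = 4 v$)
$\left(-24186 + M{\left(-10 + 73 \right)}\right) + B = \left(-24186 + 4 \left(-10 + 73\right)\right) + 2902 = \left(-24186 + 4 \cdot 63\right) + 2902 = \left(-24186 + 252\right) + 2902 = -23934 + 2902 = -21032$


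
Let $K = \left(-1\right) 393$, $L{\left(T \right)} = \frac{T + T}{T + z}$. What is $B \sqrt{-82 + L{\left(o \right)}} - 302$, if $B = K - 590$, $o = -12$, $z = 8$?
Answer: $-302 - 1966 i \sqrt{19} \approx -302.0 - 8569.6 i$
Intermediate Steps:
$L{\left(T \right)} = \frac{2 T}{8 + T}$ ($L{\left(T \right)} = \frac{T + T}{T + 8} = \frac{2 T}{8 + T}$)
$K = -393$
$B = -983$ ($B = -393 - 590 = -983$)
$B \sqrt{-82 + L{\left(o \right)}} - 302 = - 983 \sqrt{-82 + 2 \left(-12\right) \frac{1}{8 - 12}} - 302 = - 983 \sqrt{-82 + 2 \left(-12\right) \frac{1}{-4}} - 302 = - 983 \sqrt{-82 + 2 \left(-12\right) \left(- \frac{1}{4}\right)} - 302 = - 983 \sqrt{-82 + 6} - 302 = - 983 \sqrt{-76} - 302 = - 983 \cdot 2 i \sqrt{19} - 302 = - 1966 i \sqrt{19} - 302 = -302 - 1966 i \sqrt{19}$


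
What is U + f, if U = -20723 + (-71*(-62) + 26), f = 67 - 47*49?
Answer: -18531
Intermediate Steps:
f = -2236 (f = 67 - 2303 = -2236)
U = -16295 (U = -20723 + (4402 + 26) = -20723 + 4428 = -16295)
U + f = -16295 - 2236 = -18531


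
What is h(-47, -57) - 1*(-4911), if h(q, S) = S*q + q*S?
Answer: 10269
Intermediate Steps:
h(q, S) = 2*S*q (h(q, S) = S*q + S*q = 2*S*q)
h(-47, -57) - 1*(-4911) = 2*(-57)*(-47) - 1*(-4911) = 5358 + 4911 = 10269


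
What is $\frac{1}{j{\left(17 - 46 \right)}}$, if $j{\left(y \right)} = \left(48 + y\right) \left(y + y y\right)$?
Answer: $\frac{1}{15428} \approx 6.4817 \cdot 10^{-5}$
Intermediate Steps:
$j{\left(y \right)} = \left(48 + y\right) \left(y + y^{2}\right)$
$\frac{1}{j{\left(17 - 46 \right)}} = \frac{1}{\left(17 - 46\right) \left(48 + \left(17 - 46\right)^{2} + 49 \left(17 - 46\right)\right)} = \frac{1}{\left(-29\right) \left(48 + \left(-29\right)^{2} + 49 \left(-29\right)\right)} = \frac{1}{\left(-29\right) \left(48 + 841 - 1421\right)} = \frac{1}{\left(-29\right) \left(-532\right)} = \frac{1}{15428}$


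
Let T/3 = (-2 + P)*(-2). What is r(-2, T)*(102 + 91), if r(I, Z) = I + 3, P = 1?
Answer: 193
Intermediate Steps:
T = 6 (T = 3*((-2 + 1)*(-2)) = 3*(-1*(-2)) = 3*2 = 6)
r(I, Z) = 3 + I
r(-2, T)*(102 + 91) = (3 - 2)*(102 + 91) = 1*193 = 193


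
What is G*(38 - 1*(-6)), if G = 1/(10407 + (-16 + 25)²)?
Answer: 11/2622 ≈ 0.0041953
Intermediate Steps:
G = 1/10488 (G = 1/(10407 + 9²) = 1/(10407 + 81) = 1/10488 ≈ 9.5347e-5)
G*(38 - 1*(-6)) = (38 - 1*(-6))/10488 = (38 + 6)/10488 = (1/10488)*44 = 11/2622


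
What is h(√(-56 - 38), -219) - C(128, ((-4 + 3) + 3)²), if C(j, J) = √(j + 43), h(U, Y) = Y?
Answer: -219 - 3*√19 ≈ -232.08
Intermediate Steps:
C(j, J) = √(43 + j)
h(√(-56 - 38), -219) - C(128, ((-4 + 3) + 3)²) = -219 - √(43 + 128) = -219 - √171 = -219 - 3*√19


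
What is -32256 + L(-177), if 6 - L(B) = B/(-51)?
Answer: -548309/17 ≈ -32253.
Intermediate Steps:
L(B) = 6 + B/51 (L(B) = 6 - B/(-51) = 6 - B*(-1)/51 = 6 - (-1)*B/51 = 6 + B/51)
-32256 + L(-177) = -32256 + (6 + (1/51)*(-177)) = -32256 + (6 - 59/17) = -32256 + 43/17 = -548309/17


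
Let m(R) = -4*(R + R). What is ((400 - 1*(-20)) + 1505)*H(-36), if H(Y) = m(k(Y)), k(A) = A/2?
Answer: 277200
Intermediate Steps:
k(A) = A/2 (k(A) = A*(½) = A/2)
m(R) = -8*R
H(Y) = -4*Y
((400 - 1*(-20)) + 1505)*H(-36) = ((400 - 1*(-20)) + 1505)*(-4*(-36)) = ((400 + 20) + 1505)*144 = (420 + 1505)*144 = 1925*144 = 277200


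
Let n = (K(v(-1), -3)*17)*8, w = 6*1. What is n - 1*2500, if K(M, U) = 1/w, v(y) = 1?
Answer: -7432/3 ≈ -2477.3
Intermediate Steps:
w = 6
K(M, U) = ⅙ (K(M, U) = 1/6 = ⅙)
n = 68/3 (n = ((⅙)*17)*8 = (17/6)*8 = 68/3 ≈ 22.667)
n - 1*2500 = 68/3 - 1*2500 = 68/3 - 2500 = -7432/3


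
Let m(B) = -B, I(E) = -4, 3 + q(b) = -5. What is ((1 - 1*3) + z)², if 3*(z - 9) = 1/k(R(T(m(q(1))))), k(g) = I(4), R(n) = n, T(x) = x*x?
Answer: 6889/144 ≈ 47.840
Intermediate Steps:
q(b) = -8 (q(b) = -3 - 5 = -8)
T(x) = x²
k(g) = -4
z = 107/12 (z = 9 + (⅓)/(-4) = 9 + (⅓)*(-¼) = 9 - 1/12 = 107/12 ≈ 8.9167)
((1 - 1*3) + z)² = ((1 - 1*3) + 107/12)² = ((1 - 3) + 107/12)² = (-2 + 107/12)² = (83/12)² = 6889/144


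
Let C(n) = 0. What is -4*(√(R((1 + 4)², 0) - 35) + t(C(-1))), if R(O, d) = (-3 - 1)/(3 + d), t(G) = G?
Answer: -4*I*√327/3 ≈ -24.111*I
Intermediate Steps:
R(O, d) = -4/(3 + d)
-4*(√(R((1 + 4)², 0) - 35) + t(C(-1))) = -4*(√(-4/(3 + 0) - 35) + 0) = -4*(√(-4/3 - 35) + 0) = -4*(√(-109/3) + 0) = -4*(I*√327/3 + 0) = -4*I*√327/3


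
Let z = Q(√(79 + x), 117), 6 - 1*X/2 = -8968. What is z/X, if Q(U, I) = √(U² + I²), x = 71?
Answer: √13839/17948 ≈ 0.0065544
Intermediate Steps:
Q(U, I) = √(I² + U²)
X = 17948 (X = 12 - 2*(-8968) = 12 + 17936 = 17948)
z = √13839 (z = √(117² + (√(79 + 71))²) = √(13689 + (√150)²) = √(13689 + (5*√6)²) = √(13689 + 150) = √13839 ≈ 117.64)
z/X = √13839/17948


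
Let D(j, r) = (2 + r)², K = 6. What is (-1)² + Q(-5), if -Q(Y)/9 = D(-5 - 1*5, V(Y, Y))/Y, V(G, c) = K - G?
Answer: 1526/5 ≈ 305.20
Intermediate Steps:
V(G, c) = 6 - G
Q(Y) = -9*(8 - Y)²/Y (Q(Y) = -9*(2 + (6 - Y))²/Y = -9*(8 - Y)²/Y)
(-1)² + Q(-5) = (-1)² - 9*(-8 - 5)²/(-5) = 1 - 9*(-⅕)*(-13)² = 1 - 9*(-⅕)*169 = 1 + 1521/5 = 1526/5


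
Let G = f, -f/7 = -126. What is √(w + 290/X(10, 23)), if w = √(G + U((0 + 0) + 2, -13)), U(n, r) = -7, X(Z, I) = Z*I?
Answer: √(667 + 2645*√35)/23 ≈ 5.5535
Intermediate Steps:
X(Z, I) = I*Z
f = 882 (f = -7*(-126) = 882)
G = 882
w = 5*√35 (w = √(882 - 7) = √875 = 5*√35 ≈ 29.580)
√(w + 290/X(10, 23)) = √(5*√35 + 290/((23*10))) = √(5*√35 + 290/230) = √(5*√35 + 290*(1/230)) = √(5*√35 + 29/23) = √(29/23 + 5*√35)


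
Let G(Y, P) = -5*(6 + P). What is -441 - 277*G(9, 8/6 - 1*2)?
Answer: 20837/3 ≈ 6945.7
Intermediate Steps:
G(Y, P) = -30 - 5*P
-441 - 277*G(9, 8/6 - 1*2) = -441 - 277*(-30 - 5*(8/6 - 1*2)) = -441 - 277*(-30 - 5*(8*(1/6) - 2)) = -441 - 277*(-30 - 5*(4/3 - 2)) = -441 - 277*(-30 - 5*(-2/3)) = -441 - 277*(-30 + 10/3) = -441 - 277*(-80/3) = -441 + 22160/3 = 20837/3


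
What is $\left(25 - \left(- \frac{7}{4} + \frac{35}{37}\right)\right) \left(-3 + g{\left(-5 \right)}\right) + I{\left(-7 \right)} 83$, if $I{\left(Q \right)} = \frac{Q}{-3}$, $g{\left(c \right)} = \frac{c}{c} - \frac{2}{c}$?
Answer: $\frac{84571}{555} \approx 152.38$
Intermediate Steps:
$g{\left(c \right)} = 1 - \frac{2}{c}$
$I{\left(Q \right)} = - \frac{Q}{3}$ ($I{\left(Q \right)} = Q \left(- \frac{1}{3}\right) = - \frac{Q}{3}$)
$\left(25 - \left(- \frac{7}{4} + \frac{35}{37}\right)\right) \left(-3 + g{\left(-5 \right)}\right) + I{\left(-7 \right)} 83 = \left(25 - \left(- \frac{7}{4} + \frac{35}{37}\right)\right) \left(-3 + \frac{-2 - 5}{-5}\right) + \left(- \frac{1}{3}\right) \left(-7\right) 83 = \left(25 - - \frac{119}{148}\right) \left(-3 - - \frac{7}{5}\right) + \frac{7}{3} \cdot 83 = \left(25 + \left(- \frac{35}{37} + \frac{7}{4}\right)\right) \left(-3 + \frac{7}{5}\right) + \frac{581}{3} = \left(25 + \frac{119}{148}\right) \left(- \frac{8}{5}\right) + \frac{581}{3} = \frac{3819}{148} \left(- \frac{8}{5}\right) + \frac{581}{3} = - \frac{7638}{185} + \frac{581}{3} = \frac{84571}{555}$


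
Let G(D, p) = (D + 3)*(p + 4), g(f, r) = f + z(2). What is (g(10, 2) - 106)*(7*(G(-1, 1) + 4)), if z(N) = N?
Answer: -9212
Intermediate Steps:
g(f, r) = 2 + f (g(f, r) = f + 2 = 2 + f)
G(D, p) = (3 + D)*(4 + p)
(g(10, 2) - 106)*(7*(G(-1, 1) + 4)) = ((2 + 10) - 106)*(7*((12 + 3*1 + 4*(-1) - 1*1) + 4)) = (12 - 106)*(7*((12 + 3 - 4 - 1) + 4)) = -658*(10 + 4) = -658*14 = -94*98 = -9212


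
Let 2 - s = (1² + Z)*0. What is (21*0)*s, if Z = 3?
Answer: 0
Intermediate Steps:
s = 2 (s = 2 - (1² + 3)*0 = 2 - (1 + 3)*0 = 2 - 4*0 = 2 - 1*0 = 2 + 0 = 2)
(21*0)*s = (21*0)*2 = 0*2 = 0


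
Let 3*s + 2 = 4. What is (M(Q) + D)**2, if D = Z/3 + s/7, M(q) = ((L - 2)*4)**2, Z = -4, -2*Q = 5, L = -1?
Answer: 8988004/441 ≈ 20381.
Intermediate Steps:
Q = -5/2 (Q = -1/2*5 = -5/2 ≈ -2.5000)
s = 2/3 (s = -2/3 + (1/3)*4 = -2/3 + 4/3 = 2/3 ≈ 0.66667)
M(q) = 144 (M(q) = ((-1 - 2)*4)**2 = (-3*4)**2 = (-12)**2 = 144)
D = -26/21 (D = -4/3 + (2/3)/7 = -4*1/3 + (2/3)*(1/7) = -4/3 + 2/21 = -26/21 ≈ -1.2381)
(M(Q) + D)**2 = (144 - 26/21)**2 = (2998/21)**2 = 8988004/441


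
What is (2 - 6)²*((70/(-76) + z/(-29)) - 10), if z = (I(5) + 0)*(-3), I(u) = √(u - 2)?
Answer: -3320/19 + 48*√3/29 ≈ -171.87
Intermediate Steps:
I(u) = √(-2 + u)
z = -3*√3 (z = (√(-2 + 5) + 0)*(-3) = (√3 + 0)*(-3) = √3*(-3) = -3*√3 ≈ -5.1962)
(2 - 6)²*((70/(-76) + z/(-29)) - 10) = (2 - 6)²*((70/(-76) - 3*√3/(-29)) - 10) = (-4)²*((70*(-1/76) - 3*√3*(-1/29)) - 10) = 16*((-35/38 + 3*√3/29) - 10) = 16*(-415/38 + 3*√3/29) = -3320/19 + 48*√3/29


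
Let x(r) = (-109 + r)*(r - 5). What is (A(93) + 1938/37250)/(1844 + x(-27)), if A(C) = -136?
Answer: -2532031/115400500 ≈ -0.021941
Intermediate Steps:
x(r) = (-109 + r)*(-5 + r)
(A(93) + 1938/37250)/(1844 + x(-27)) = (-136 + 1938/37250)/(1844 + (545 + (-27)² - 114*(-27))) = (-136 + 1938*(1/37250))/(1844 + (545 + 729 + 3078)) = (-136 + 969/18625)/(1844 + 4352) = -2532031/18625/6196 = -2532031/18625*1/6196 = -2532031/115400500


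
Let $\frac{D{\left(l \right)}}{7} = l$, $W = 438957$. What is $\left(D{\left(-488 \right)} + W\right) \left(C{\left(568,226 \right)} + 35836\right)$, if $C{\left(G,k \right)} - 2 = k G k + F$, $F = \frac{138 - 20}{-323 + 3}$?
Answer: $\frac{2024185900742441}{160} \approx 1.2651 \cdot 10^{13}$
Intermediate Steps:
$D{\left(l \right)} = 7 l$
$F = - \frac{59}{160}$ ($F = \frac{118}{-320} = 118 \left(- \frac{1}{320}\right) = - \frac{59}{160} \approx -0.36875$)
$C{\left(G,k \right)} = \frac{261}{160} + G k^{2}$ ($C{\left(G,k \right)} = 2 + \left(k G k - \frac{59}{160}\right) = 2 + \left(G k k - \frac{59}{160}\right) = 2 + \left(G k^{2} - \frac{59}{160}\right) = 2 + \left(- \frac{59}{160} + G k^{2}\right) = \frac{261}{160} + G k^{2}$)
$\left(D{\left(-488 \right)} + W\right) \left(C{\left(568,226 \right)} + 35836\right) = \left(7 \left(-488\right) + 438957\right) \left(\left(\frac{261}{160} + 568 \cdot 226^{2}\right) + 35836\right) = \left(-3416 + 438957\right) \left(\left(\frac{261}{160} + 568 \cdot 51076\right) + 35836\right) = 435541 \left(\left(\frac{261}{160} + 29011168\right) + 35836\right) = 435541 \left(\frac{4641787141}{160} + 35836\right) = 435541 \cdot \frac{4647520901}{160} = \frac{2024185900742441}{160}$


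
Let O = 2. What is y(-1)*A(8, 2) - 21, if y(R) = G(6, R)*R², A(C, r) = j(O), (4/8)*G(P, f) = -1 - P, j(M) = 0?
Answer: -21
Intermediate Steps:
G(P, f) = -2 - 2*P (G(P, f) = 2*(-1 - P) = -2 - 2*P)
A(C, r) = 0
y(R) = -14*R² (y(R) = (-2 - 2*6)*R² = (-2 - 12)*R² = -14*R²)
y(-1)*A(8, 2) - 21 = -14*(-1)²*0 - 21 = -14*1*0 - 21 = -14*0 - 21 = 0 - 21 = -21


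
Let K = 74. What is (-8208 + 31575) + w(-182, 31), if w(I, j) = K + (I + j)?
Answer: 23290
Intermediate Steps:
w(I, j) = 74 + I + j (w(I, j) = 74 + (I + j) = 74 + I + j)
(-8208 + 31575) + w(-182, 31) = (-8208 + 31575) + (74 - 182 + 31) = 23367 - 77 = 23290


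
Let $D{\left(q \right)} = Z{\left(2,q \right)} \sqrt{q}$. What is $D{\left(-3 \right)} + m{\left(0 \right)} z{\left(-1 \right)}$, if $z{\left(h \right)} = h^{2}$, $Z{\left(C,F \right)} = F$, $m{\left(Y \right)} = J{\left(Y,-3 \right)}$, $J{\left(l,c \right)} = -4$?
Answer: $-4 - 3 i \sqrt{3} \approx -4.0 - 5.1962 i$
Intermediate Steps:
$m{\left(Y \right)} = -4$
$D{\left(q \right)} = q^{\frac{3}{2}}$ ($D{\left(q \right)} = q \sqrt{q} = q^{\frac{3}{2}}$)
$D{\left(-3 \right)} + m{\left(0 \right)} z{\left(-1 \right)} = \left(-3\right)^{\frac{3}{2}} - 4 \left(-1\right)^{2} = - 3 i \sqrt{3} - 4 = -4 - 3 i \sqrt{3}$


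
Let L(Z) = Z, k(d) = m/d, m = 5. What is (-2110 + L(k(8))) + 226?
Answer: -15067/8 ≈ -1883.4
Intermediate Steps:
k(d) = 5/d
(-2110 + L(k(8))) + 226 = (-2110 + 5/8) + 226 = -16875/8 + 226 = -15067/8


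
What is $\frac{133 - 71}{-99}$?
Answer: $- \frac{62}{99} \approx -0.62626$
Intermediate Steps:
$\frac{133 - 71}{-99} = \left(- \frac{1}{99}\right) 62 = - \frac{62}{99}$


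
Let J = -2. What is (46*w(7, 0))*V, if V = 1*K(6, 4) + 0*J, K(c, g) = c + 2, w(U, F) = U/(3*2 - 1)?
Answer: 2576/5 ≈ 515.20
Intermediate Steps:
w(U, F) = U/5 (w(U, F) = U/(6 - 1) = U/5)
K(c, g) = 2 + c
V = 8 (V = 1*(2 + 6) + 0*(-2) = 1*8 + 0 = 8 + 0 = 8)
(46*w(7, 0))*V = (46*((⅕)*7))*8 = (46*(7/5))*8 = (322/5)*8 = 2576/5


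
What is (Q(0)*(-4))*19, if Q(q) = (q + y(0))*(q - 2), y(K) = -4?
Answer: -608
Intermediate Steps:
Q(q) = (-4 + q)*(-2 + q) (Q(q) = (q - 4)*(q - 2) = (-4 + q)*(-2 + q))
(Q(0)*(-4))*19 = ((8 + 0² - 6*0)*(-4))*19 = ((8 + 0 + 0)*(-4))*19 = (8*(-4))*19 = -32*19 = -608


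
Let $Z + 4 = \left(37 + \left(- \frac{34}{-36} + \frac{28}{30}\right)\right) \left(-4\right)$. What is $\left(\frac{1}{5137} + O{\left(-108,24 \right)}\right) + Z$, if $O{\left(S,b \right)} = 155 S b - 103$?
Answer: $- \frac{92933533736}{231165} \approx -4.0202 \cdot 10^{5}$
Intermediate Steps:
$O{\left(S,b \right)} = -103 + 155 S b$ ($O{\left(S,b \right)} = 155 S b - 103 = -103 + 155 S b$)
$Z = - \frac{7178}{45}$ ($Z = -4 + \left(37 + \left(- \frac{34}{-36} + \frac{28}{30}\right)\right) \left(-4\right) = -4 + \left(37 + \left(\left(-34\right) \left(- \frac{1}{36}\right) + 28 \cdot \frac{1}{30}\right)\right) \left(-4\right) = -4 + \left(37 + \left(\frac{17}{18} + \frac{14}{15}\right)\right) \left(-4\right) = -4 + \left(37 + \frac{169}{90}\right) \left(-4\right) = -4 + \frac{3499}{90} \left(-4\right) = -4 - \frac{6998}{45} = - \frac{7178}{45} \approx -159.51$)
$\left(\frac{1}{5137} + O{\left(-108,24 \right)}\right) + Z = \left(\frac{1}{5137} + \left(-103 + 155 \left(-108\right) 24\right)\right) - \frac{7178}{45} = \left(\frac{1}{5137} - 401863\right) - \frac{7178}{45} = - \frac{2064370230}{5137} - \frac{7178}{45} = - \frac{92933533736}{231165}$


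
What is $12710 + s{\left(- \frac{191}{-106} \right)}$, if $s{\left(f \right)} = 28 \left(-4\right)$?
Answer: $12598$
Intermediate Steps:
$s{\left(f \right)} = -112$
$12710 + s{\left(- \frac{191}{-106} \right)} = 12710 - 112 = 12598$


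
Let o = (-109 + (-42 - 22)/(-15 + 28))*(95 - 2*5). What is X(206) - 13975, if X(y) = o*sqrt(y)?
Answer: -13975 - 125885*sqrt(206)/13 ≈ -1.5296e+5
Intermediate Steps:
o = -125885/13 (o = (-109 - 64/13)*(95 - 10) = (-109 - 64*1/13)*85 = (-109 - 64/13)*85 = -1481/13*85 = -125885/13 ≈ -9683.5)
X(y) = -125885*sqrt(y)/13
X(206) - 13975 = -125885*sqrt(206)/13 - 13975 = -13975 - 125885*sqrt(206)/13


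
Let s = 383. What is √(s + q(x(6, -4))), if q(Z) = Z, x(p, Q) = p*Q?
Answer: √359 ≈ 18.947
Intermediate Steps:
x(p, Q) = Q*p
√(s + q(x(6, -4))) = √(383 - 4*6) = √(383 - 24) = √359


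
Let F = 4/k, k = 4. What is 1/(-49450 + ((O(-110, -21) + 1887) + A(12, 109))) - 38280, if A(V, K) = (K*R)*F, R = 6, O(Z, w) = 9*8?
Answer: -1792920361/46837 ≈ -38280.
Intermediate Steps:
O(Z, w) = 72
F = 1 (F = 4/4 = 4*(¼) = 1)
A(V, K) = 6*K (A(V, K) = (K*6)*1 = (6*K)*1 = 6*K)
1/(-49450 + ((O(-110, -21) + 1887) + A(12, 109))) - 38280 = 1/(-49450 + ((72 + 1887) + 6*109)) - 38280 = 1/(-49450 + (1959 + 654)) - 38280 = 1/(-49450 + 2613) - 38280 = 1/(-46837) - 38280 = -1/46837 - 38280 = -1792920361/46837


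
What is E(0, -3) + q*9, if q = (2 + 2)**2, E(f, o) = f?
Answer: 144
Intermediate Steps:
q = 16 (q = 4**2 = 16)
E(0, -3) + q*9 = 0 + 16*9 = 0 + 144 = 144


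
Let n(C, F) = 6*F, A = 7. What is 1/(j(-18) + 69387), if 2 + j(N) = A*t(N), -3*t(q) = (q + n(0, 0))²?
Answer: 1/68629 ≈ 1.4571e-5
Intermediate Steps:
t(q) = -q²/3 (t(q) = -(q + 6*0)²/3 = -(q + 0)²/3 = -q²/3)
j(N) = -2 - 7*N²/3 (j(N) = -2 + 7*(-N²/3) = -2 - 7*N²/3)
1/(j(-18) + 69387) = 1/((-2 - 7/3*(-18)²) + 69387) = 1/((-2 - 7/3*324) + 69387) = 1/((-2 - 756) + 69387) = 1/(-758 + 69387) = 1/68629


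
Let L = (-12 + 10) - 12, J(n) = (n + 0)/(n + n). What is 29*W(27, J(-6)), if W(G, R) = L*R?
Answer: -203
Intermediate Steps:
J(n) = 1/2 (J(n) = n/((2*n)) = n*(1/(2*n)) = 1/2)
L = -14 (L = -2 - 12 = -14)
W(G, R) = -14*R
29*W(27, J(-6)) = 29*(-14*1/2) = 29*(-7) = -203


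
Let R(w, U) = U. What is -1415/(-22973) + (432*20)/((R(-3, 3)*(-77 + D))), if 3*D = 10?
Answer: -198174005/5077033 ≈ -39.033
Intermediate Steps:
D = 10/3 (D = (⅓)*10 = 10/3 ≈ 3.3333)
-1415/(-22973) + (432*20)/((R(-3, 3)*(-77 + D))) = -1415/(-22973) + (432*20)/((3*(-77 + 10/3))) = -1415*(-1/22973) + 8640/((3*(-221/3))) = 1415/22973 + 8640/(-221) = 1415/22973 + 8640*(-1/221) = 1415/22973 - 8640/221 = -198174005/5077033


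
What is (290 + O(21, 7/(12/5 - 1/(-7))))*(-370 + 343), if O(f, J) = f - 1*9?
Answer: -8154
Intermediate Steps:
O(f, J) = -9 + f (O(f, J) = f - 9 = -9 + f)
(290 + O(21, 7/(12/5 - 1/(-7))))*(-370 + 343) = (290 + (-9 + 21))*(-370 + 343) = (290 + 12)*(-27) = 302*(-27) = -8154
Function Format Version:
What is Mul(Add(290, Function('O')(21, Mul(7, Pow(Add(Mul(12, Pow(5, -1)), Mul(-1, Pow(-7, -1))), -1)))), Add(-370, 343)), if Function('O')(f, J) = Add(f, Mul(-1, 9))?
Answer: -8154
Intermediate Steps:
Function('O')(f, J) = Add(-9, f) (Function('O')(f, J) = Add(f, -9) = Add(-9, f))
Mul(Add(290, Function('O')(21, Mul(7, Pow(Add(Mul(12, Pow(5, -1)), Mul(-1, Pow(-7, -1))), -1)))), Add(-370, 343)) = Mul(Add(290, Add(-9, 21)), Add(-370, 343)) = Mul(Add(290, 12), -27) = Mul(302, -27) = -8154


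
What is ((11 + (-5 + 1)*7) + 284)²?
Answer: 71289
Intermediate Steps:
((11 + (-5 + 1)*7) + 284)² = ((11 - 4*7) + 284)² = ((11 - 28) + 284)² = (-17 + 284)² = 267² = 71289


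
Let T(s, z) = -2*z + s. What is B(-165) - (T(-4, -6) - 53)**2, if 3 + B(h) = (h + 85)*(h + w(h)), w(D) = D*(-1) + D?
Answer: 11172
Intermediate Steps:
T(s, z) = s - 2*z
w(D) = 0 (w(D) = -D + D = 0)
B(h) = -3 + h*(85 + h) (B(h) = -3 + (h + 85)*(h + 0) = -3 + (85 + h)*h = -3 + h*(85 + h))
B(-165) - (T(-4, -6) - 53)**2 = (-3 + (-165)**2 + 85*(-165)) - ((-4 - 2*(-6)) - 53)**2 = (-3 + 27225 - 14025) - ((-4 + 12) - 53)**2 = 13197 - (8 - 53)**2 = 13197 - 1*(-45)**2 = 13197 - 1*2025 = 13197 - 2025 = 11172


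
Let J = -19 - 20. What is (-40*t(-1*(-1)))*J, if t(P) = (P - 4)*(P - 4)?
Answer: 14040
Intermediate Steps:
t(P) = (-4 + P)**2 (t(P) = (-4 + P)*(-4 + P) = (-4 + P)**2)
J = -39
(-40*t(-1*(-1)))*J = -40*(-4 - 1*(-1))**2*(-39) = -40*(-4 + 1)**2*(-39) = -40*(-3)**2*(-39) = -40*9*(-39) = -360*(-39) = 14040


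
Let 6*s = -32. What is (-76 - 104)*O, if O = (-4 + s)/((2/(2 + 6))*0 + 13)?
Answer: 1680/13 ≈ 129.23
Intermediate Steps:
s = -16/3 (s = (1/6)*(-32) = -16/3 ≈ -5.3333)
O = -28/39 (O = (-4 - 16/3)/((2/(2 + 6))*0 + 13) = -28/(3*((2/8)*0 + 13)) = -28/(3*((2*(1/8))*0 + 13)) = -28/(3*((1/4)*0 + 13)) = -28/(3*(0 + 13)) = -28/3/13 = -28/3*1/13 = -28/39 ≈ -0.71795)
(-76 - 104)*O = (-76 - 104)*(-28/39) = -180*(-28/39) = 1680/13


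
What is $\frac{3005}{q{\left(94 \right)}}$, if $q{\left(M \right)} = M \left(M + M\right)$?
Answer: $\frac{3005}{17672} \approx 0.17004$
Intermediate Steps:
$q{\left(M \right)} = 2 M^{2}$ ($q{\left(M \right)} = M 2 M = 2 M^{2}$)
$\frac{3005}{q{\left(94 \right)}} = \frac{3005}{2 \cdot 94^{2}} = \frac{3005}{2 \cdot 8836} = \frac{3005}{17672}$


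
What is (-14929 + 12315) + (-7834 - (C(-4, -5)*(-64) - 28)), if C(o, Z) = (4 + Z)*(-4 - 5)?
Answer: -9844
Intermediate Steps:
C(o, Z) = -36 - 9*Z (C(o, Z) = (4 + Z)*(-9) = -36 - 9*Z)
(-14929 + 12315) + (-7834 - (C(-4, -5)*(-64) - 28)) = (-14929 + 12315) + (-7834 - ((-36 - 9*(-5))*(-64) - 28)) = -2614 + (-7834 - ((-36 + 45)*(-64) - 28)) = -2614 + (-7834 - (9*(-64) - 28)) = -2614 + (-7834 - (-576 - 28)) = -2614 + (-7834 - 1*(-604)) = -2614 + (-7834 + 604) = -2614 - 7230 = -9844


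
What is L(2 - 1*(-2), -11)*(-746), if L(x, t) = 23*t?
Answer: 188738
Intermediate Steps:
L(2 - 1*(-2), -11)*(-746) = (23*(-11))*(-746) = -253*(-746) = 188738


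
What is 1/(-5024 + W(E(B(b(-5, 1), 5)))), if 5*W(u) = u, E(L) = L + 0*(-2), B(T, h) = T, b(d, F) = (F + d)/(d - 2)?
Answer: -35/175836 ≈ -0.00019905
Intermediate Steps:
b(d, F) = (F + d)/(-2 + d)
E(L) = L (E(L) = L + 0 = L)
W(u) = u/5
1/(-5024 + W(E(B(b(-5, 1), 5)))) = 1/(-5024 + ((1 - 5)/(-2 - 5))/5) = 1/(-5024 + (-4/(-7))/5) = 1/(-5024 + (-⅐*(-4))/5) = 1/(-5024 + (⅕)*(4/7)) = 1/(-5024 + 4/35) = 1/(-175836/35) = -35/175836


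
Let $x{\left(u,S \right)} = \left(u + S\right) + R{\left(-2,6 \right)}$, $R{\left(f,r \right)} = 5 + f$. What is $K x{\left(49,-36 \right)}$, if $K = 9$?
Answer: $144$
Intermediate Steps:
$x{\left(u,S \right)} = 3 + S + u$ ($x{\left(u,S \right)} = \left(u + S\right) + \left(5 - 2\right) = \left(S + u\right) + 3 = 3 + S + u$)
$K x{\left(49,-36 \right)} = 9 \left(3 - 36 + 49\right) = 9 \cdot 16 = 144$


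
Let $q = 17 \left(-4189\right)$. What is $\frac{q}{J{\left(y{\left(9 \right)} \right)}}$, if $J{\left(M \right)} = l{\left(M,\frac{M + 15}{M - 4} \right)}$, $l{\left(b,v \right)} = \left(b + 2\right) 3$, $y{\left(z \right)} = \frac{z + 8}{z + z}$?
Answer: $- \frac{427278}{53} \approx -8061.9$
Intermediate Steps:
$q = -71213$
$y{\left(z \right)} = \frac{8 + z}{2 z}$
$l{\left(b,v \right)} = 6 + 3 b$ ($l{\left(b,v \right)} = \left(2 + b\right) 3 = 6 + 3 b$)
$J{\left(M \right)} = 6 + 3 M$
$\frac{q}{J{\left(y{\left(9 \right)} \right)}} = - \frac{71213}{6 + 3 \frac{8 + 9}{2 \cdot 9}} = - \frac{71213}{6 + 3 \cdot \frac{1}{2} \cdot \frac{1}{9} \cdot 17} = - \frac{71213}{6 + 3 \cdot \frac{17}{18}} = - \frac{71213}{6 + \frac{17}{6}} = - \frac{71213}{\frac{53}{6}} = \left(-71213\right) \frac{6}{53} = - \frac{427278}{53}$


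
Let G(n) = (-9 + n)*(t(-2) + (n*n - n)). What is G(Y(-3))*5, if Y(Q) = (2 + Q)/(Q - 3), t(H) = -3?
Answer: 29945/216 ≈ 138.63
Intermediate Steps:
Y(Q) = (2 + Q)/(-3 + Q)
G(n) = (-9 + n)*(-3 + n² - n) (G(n) = (-9 + n)*(-3 + (n*n - n)) = (-9 + n)*(-3 + (n² - n)) = (-9 + n)*(-3 + n² - n))
G(Y(-3))*5 = (27 + ((2 - 3)/(-3 - 3))³ - 10*(2 - 3)²/(-3 - 3)² + 6*((2 - 3)/(-3 - 3)))*5 = (27 + (-1/(-6))³ - 10*(-1/(-6))² + 6*(-1/(-6)))*5 = (27 + (-⅙*(-1))³ - 10*(-⅙*(-1))² + 6*(-⅙*(-1)))*5 = (27 + (⅙)³ - 10*(⅙)² + 6*(⅙))*5 = (27 + 1/216 - 10*1/36 + 1)*5 = (27 + 1/216 - 5/18 + 1)*5 = (5989/216)*5 = 29945/216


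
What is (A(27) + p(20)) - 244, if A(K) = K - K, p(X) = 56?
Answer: -188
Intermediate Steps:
A(K) = 0
(A(27) + p(20)) - 244 = (0 + 56) - 244 = 56 - 244 = -188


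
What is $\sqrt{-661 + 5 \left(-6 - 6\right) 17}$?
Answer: $41 i \approx 41.0 i$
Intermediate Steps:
$\sqrt{-661 + 5 \left(-6 - 6\right) 17} = \sqrt{-661 + 5 \left(-12\right) 17} = \sqrt{-661 - 1020} = \sqrt{-1681} = 41 i$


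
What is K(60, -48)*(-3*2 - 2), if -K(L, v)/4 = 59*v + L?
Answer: -88704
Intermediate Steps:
K(L, v) = -236*v - 4*L (K(L, v) = -4*(59*v + L) = -4*(L + 59*v) = -236*v - 4*L)
K(60, -48)*(-3*2 - 2) = (-236*(-48) - 4*60)*(-3*2 - 2) = (11328 - 240)*(-6 - 2) = 11088*(-8) = -88704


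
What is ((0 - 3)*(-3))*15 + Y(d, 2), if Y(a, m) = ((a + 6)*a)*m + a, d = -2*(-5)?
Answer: 465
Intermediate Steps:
d = 10
Y(a, m) = a + a*m*(6 + a) (Y(a, m) = ((6 + a)*a)*m + a = (a*(6 + a))*m + a = a*m*(6 + a) + a = a + a*m*(6 + a))
((0 - 3)*(-3))*15 + Y(d, 2) = ((0 - 3)*(-3))*15 + 10*(1 + 6*2 + 10*2) = -3*(-3)*15 + 10*(1 + 12 + 20) = 9*15 + 10*33 = 135 + 330 = 465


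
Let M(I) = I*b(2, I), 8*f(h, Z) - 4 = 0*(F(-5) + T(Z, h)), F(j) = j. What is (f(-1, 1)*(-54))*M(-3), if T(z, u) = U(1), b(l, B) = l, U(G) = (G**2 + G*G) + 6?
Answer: 162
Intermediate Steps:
U(G) = 6 + 2*G**2 (U(G) = (G**2 + G**2) + 6 = 2*G**2 + 6 = 6 + 2*G**2)
T(z, u) = 8 (T(z, u) = 6 + 2*1**2 = 6 + 2*1 = 6 + 2 = 8)
f(h, Z) = 1/2 (f(h, Z) = 1/2 + (0*(-5 + 8))/8 = 1/2 + (0*3)/8 = 1/2 + (1/8)*0 = 1/2 + 0 = 1/2)
M(I) = 2*I (M(I) = I*2 = 2*I)
(f(-1, 1)*(-54))*M(-3) = ((1/2)*(-54))*(2*(-3)) = -27*(-6) = 162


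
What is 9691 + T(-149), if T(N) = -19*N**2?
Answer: -412128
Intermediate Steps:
9691 + T(-149) = 9691 - 19*(-149)**2 = 9691 - 19*22201 = 9691 - 421819 = -412128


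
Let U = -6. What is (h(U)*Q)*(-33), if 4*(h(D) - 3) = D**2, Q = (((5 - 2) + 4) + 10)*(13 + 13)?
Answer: -175032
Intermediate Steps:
Q = 442 (Q = ((3 + 4) + 10)*26 = (7 + 10)*26 = 17*26 = 442)
h(D) = 3 + D**2/4
(h(U)*Q)*(-33) = ((3 + (1/4)*(-6)**2)*442)*(-33) = ((3 + (1/4)*36)*442)*(-33) = ((3 + 9)*442)*(-33) = (12*442)*(-33) = 5304*(-33) = -175032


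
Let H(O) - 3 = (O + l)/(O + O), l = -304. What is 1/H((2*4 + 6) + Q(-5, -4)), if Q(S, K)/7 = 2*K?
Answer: 42/299 ≈ 0.14047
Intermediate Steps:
Q(S, K) = 14*K (Q(S, K) = 7*(2*K) = 14*K)
H(O) = 3 + (-304 + O)/(2*O) (H(O) = 3 + (O - 304)/(O + O) = 3 + (-304 + O)/((2*O)) = 3 + (-304 + O)*(1/(2*O)) = 3 + (-304 + O)/(2*O))
1/H((2*4 + 6) + Q(-5, -4)) = 1/(7/2 - 152/((2*4 + 6) + 14*(-4))) = 1/(7/2 - 152/((8 + 6) - 56)) = 1/(7/2 - 152/(14 - 56)) = 1/(7/2 - 152/(-42)) = 1/(7/2 - 152*(-1/42)) = 1/(7/2 + 76/21) = 1/(299/42) = 42/299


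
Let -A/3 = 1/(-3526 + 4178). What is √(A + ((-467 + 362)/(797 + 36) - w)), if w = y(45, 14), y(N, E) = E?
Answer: I*√21266269493/38794 ≈ 3.7591*I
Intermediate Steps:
w = 14
A = -3/652 (A = -3/(-3526 + 4178) = -3/652 ≈ -0.0046012)
√(A + ((-467 + 362)/(797 + 36) - w)) = √(-3/652 + ((-467 + 362)/(797 + 36) - 1*14)) = √(-3/652 + (-105/833 - 14)) = √(-3/652 + (-105*1/833 - 14)) = √(-3/652 + (-15/119 - 14)) = √(-3/652 - 1681/119) = √(-1096369/77588) = I*√21266269493/38794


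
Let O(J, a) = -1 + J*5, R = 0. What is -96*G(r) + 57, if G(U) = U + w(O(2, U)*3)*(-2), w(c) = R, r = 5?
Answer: -423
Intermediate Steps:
O(J, a) = -1 + 5*J
w(c) = 0
G(U) = U (G(U) = U + 0*(-2) = U + 0 = U)
-96*G(r) + 57 = -96*5 + 57 = -480 + 57 = -423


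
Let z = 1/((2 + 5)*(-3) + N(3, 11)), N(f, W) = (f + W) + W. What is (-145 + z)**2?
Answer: 335241/16 ≈ 20953.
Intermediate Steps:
N(f, W) = f + 2*W (N(f, W) = (W + f) + W = f + 2*W)
z = 1/4 (z = 1/((2 + 5)*(-3) + (3 + 2*11)) = 1/(7*(-3) + (3 + 22)) = 1/(-21 + 25) = 1/4 ≈ 0.25000)
(-145 + z)**2 = (-145 + 1/4)**2 = (-579/4)**2 = 335241/16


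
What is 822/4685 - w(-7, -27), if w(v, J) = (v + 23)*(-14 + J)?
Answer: 3074182/4685 ≈ 656.18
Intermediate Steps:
w(v, J) = (-14 + J)*(23 + v) (w(v, J) = (23 + v)*(-14 + J) = (-14 + J)*(23 + v))
822/4685 - w(-7, -27) = 822/4685 - (-322 - 14*(-7) + 23*(-27) - 27*(-7)) = 822*(1/4685) - (-322 + 98 - 621 + 189) = 822/4685 - 1*(-656) = 822/4685 + 656 = 3074182/4685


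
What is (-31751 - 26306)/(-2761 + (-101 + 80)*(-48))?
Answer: 58057/1753 ≈ 33.119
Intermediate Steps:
(-31751 - 26306)/(-2761 + (-101 + 80)*(-48)) = -58057/(-2761 - 21*(-48)) = -58057/(-2761 + 1008) = -58057/(-1753) = -58057*(-1/1753) = 58057/1753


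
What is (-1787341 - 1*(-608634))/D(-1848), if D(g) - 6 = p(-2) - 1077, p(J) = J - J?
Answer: 1178707/1071 ≈ 1100.6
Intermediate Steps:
p(J) = 0
D(g) = -1071 (D(g) = 6 + (0 - 1077) = 6 - 1077 = -1071)
(-1787341 - 1*(-608634))/D(-1848) = (-1787341 - 1*(-608634))/(-1071) = (-1787341 + 608634)*(-1/1071) = -1178707*(-1/1071) = 1178707/1071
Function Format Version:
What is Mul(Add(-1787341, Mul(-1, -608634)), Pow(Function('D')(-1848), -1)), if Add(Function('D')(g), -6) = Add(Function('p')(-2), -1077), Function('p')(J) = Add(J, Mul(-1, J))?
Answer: Rational(1178707, 1071) ≈ 1100.6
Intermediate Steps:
Function('p')(J) = 0
Function('D')(g) = -1071 (Function('D')(g) = Add(6, Add(0, -1077)) = Add(6, -1077) = -1071)
Mul(Add(-1787341, Mul(-1, -608634)), Pow(Function('D')(-1848), -1)) = Mul(Add(-1787341, Mul(-1, -608634)), Pow(-1071, -1)) = Mul(Add(-1787341, 608634), Rational(-1, 1071)) = Mul(-1178707, Rational(-1, 1071)) = Rational(1178707, 1071)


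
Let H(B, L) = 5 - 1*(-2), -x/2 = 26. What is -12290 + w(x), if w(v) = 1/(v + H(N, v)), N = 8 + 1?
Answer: -553051/45 ≈ -12290.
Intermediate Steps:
N = 9
x = -52 (x = -2*26 = -52)
H(B, L) = 7 (H(B, L) = 5 + 2 = 7)
w(v) = 1/(7 + v) (w(v) = 1/(v + 7) = 1/(7 + v))
-12290 + w(x) = -12290 + 1/(7 - 52) = -12290 + 1/(-45) = -12290 - 1/45 = -553051/45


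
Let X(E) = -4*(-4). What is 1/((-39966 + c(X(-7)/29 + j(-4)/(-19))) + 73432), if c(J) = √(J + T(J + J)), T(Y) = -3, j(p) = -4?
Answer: 18439766/617105210189 - 3*I*√75487/617105210189 ≈ 2.9881e-5 - 1.3357e-9*I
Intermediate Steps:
X(E) = 16
c(J) = √(-3 + J) (c(J) = √(J - 3) = √(-3 + J))
1/((-39966 + c(X(-7)/29 + j(-4)/(-19))) + 73432) = 1/((-39966 + √(-3 + (16/29 - 4/(-19)))) + 73432) = 1/((-39966 + √(-3 + (16*(1/29) - 4*(-1/19)))) + 73432) = 1/((-39966 + √(-3 + (16/29 + 4/19))) + 73432) = 1/((-39966 + √(-3 + 420/551)) + 73432) = 1/((-39966 + √(-1233/551)) + 73432) = 1/((-39966 + 3*I*√75487/551) + 73432) = 1/(33466 + 3*I*√75487/551)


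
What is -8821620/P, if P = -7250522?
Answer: 4410810/3625261 ≈ 1.2167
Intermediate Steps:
-8821620/P = -8821620/(-7250522) = -8821620*(-1/7250522) = 4410810/3625261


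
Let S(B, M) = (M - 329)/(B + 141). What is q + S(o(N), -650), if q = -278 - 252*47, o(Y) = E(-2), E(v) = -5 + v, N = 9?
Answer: -1625327/134 ≈ -12129.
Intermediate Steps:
o(Y) = -7 (o(Y) = -5 - 2 = -7)
q = -12122 (q = -278 - 11844 = -12122)
S(B, M) = (-329 + M)/(141 + B)
q + S(o(N), -650) = -12122 + (-329 - 650)/(141 - 7) = -12122 - 979/134 = -1625327/134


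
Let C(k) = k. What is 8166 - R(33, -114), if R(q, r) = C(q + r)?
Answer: 8247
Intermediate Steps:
R(q, r) = q + r
8166 - R(33, -114) = 8166 - (33 - 114) = 8166 - 1*(-81) = 8166 + 81 = 8247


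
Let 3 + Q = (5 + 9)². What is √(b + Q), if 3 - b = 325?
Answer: I*√129 ≈ 11.358*I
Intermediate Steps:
b = -322 (b = 3 - 1*325 = 3 - 325 = -322)
Q = 193 (Q = -3 + (5 + 9)² = -3 + 14² = -3 + 196 = 193)
√(b + Q) = √(-322 + 193) = √(-129) = I*√129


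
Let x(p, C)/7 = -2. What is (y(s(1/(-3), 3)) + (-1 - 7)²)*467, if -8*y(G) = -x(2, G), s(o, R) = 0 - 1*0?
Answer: 116283/4 ≈ 29071.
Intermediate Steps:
x(p, C) = -14 (x(p, C) = 7*(-2) = -14)
s(o, R) = 0 (s(o, R) = 0 + 0 = 0)
y(G) = -7/4 (y(G) = -(-1)*(-14)/8 = -⅛*14 = -7/4)
(y(s(1/(-3), 3)) + (-1 - 7)²)*467 = (-7/4 + (-1 - 7)²)*467 = (-7/4 + (-8)²)*467 = (-7/4 + 64)*467 = (249/4)*467 = 116283/4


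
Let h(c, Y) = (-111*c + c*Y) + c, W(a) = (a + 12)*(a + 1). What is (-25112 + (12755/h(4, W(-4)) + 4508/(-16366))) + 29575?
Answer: 397337315/89512 ≈ 4438.9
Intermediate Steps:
W(a) = (1 + a)*(12 + a) (W(a) = (12 + a)*(1 + a) = (1 + a)*(12 + a))
h(c, Y) = -110*c + Y*c (h(c, Y) = (-111*c + Y*c) + c = -110*c + Y*c)
(-25112 + (12755/h(4, W(-4)) + 4508/(-16366))) + 29575 = (-25112 + (12755/((4*(-110 + (12 + (-4)**2 + 13*(-4))))) + 4508/(-16366))) + 29575 = (-25112 + (12755/((4*(-110 + (12 + 16 - 52)))) + 4508*(-1/16366))) + 29575 = (-25112 + (12755/((4*(-110 - 24))) - 46/167)) + 29575 = (-25112 + (12755/((4*(-134))) - 46/167)) + 29575 = (-25112 + (12755/(-536) - 46/167)) + 29575 = (-25112 + (12755*(-1/536) - 46/167)) + 29575 = (-25112 + (-12755/536 - 46/167)) + 29575 = (-25112 - 2154741/89512) + 29575 = -2249980085/89512 + 29575 = 397337315/89512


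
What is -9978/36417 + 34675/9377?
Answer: 389731923/113827403 ≈ 3.4239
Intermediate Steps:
-9978/36417 + 34675/9377 = -9978*1/36417 + 34675*(1/9377) = -3326/12139 + 34675/9377 = 389731923/113827403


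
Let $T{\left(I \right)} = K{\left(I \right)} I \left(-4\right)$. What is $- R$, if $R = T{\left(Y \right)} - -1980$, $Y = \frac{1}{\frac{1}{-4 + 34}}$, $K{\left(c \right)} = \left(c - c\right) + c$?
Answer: $1620$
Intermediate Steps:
$K{\left(c \right)} = c$ ($K{\left(c \right)} = 0 + c = c$)
$Y = 30$ ($Y = \frac{1}{\frac{1}{30}} = 30$)
$T{\left(I \right)} = - 4 I^{2}$ ($T{\left(I \right)} = I I \left(-4\right) = I^{2} \left(-4\right) = - 4 I^{2}$)
$R = -1620$ ($R = - 4 \cdot 30^{2} - -1980 = \left(-4\right) 900 + 1980 = -3600 + 1980 = -1620$)
$- R = \left(-1\right) \left(-1620\right) = 1620$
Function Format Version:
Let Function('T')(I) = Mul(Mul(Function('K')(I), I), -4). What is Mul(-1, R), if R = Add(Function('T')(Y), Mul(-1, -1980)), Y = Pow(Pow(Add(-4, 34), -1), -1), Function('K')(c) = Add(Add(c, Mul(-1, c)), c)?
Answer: 1620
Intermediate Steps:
Function('K')(c) = c (Function('K')(c) = Add(0, c) = c)
Y = 30 (Y = Pow(Pow(30, -1), -1) = Pow(Rational(1, 30), -1) = 30)
Function('T')(I) = Mul(-4, Pow(I, 2)) (Function('T')(I) = Mul(Mul(I, I), -4) = Mul(Pow(I, 2), -4) = Mul(-4, Pow(I, 2)))
R = -1620 (R = Add(Mul(-4, Pow(30, 2)), Mul(-1, -1980)) = Add(Mul(-4, 900), 1980) = Add(-3600, 1980) = -1620)
Mul(-1, R) = Mul(-1, -1620) = 1620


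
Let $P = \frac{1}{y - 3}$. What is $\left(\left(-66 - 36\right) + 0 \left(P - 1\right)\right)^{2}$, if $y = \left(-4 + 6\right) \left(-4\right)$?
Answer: $10404$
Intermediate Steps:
$y = -8$ ($y = 2 \left(-4\right) = -8$)
$P = - \frac{1}{11}$ ($P = \frac{1}{-8 - 3} = \frac{1}{-11} = - \frac{1}{11} \approx -0.090909$)
$\left(\left(-66 - 36\right) + 0 \left(P - 1\right)\right)^{2} = \left(\left(-66 - 36\right) + 0 \left(- \frac{1}{11} - 1\right)\right)^{2} = \left(\left(-66 - 36\right) + 0 \left(- \frac{12}{11}\right)\right)^{2} = \left(-102 + 0\right)^{2} = \left(-102\right)^{2} = 10404$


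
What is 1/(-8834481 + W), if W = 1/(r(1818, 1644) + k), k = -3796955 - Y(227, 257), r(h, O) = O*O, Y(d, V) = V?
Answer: -1094476/9669127426957 ≈ -1.1319e-7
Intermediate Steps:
r(h, O) = O²
k = -3797212 (k = -3796955 - 1*257 = -3796955 - 257 = -3797212)
W = -1/1094476 (W = 1/(1644² - 3797212) = 1/(2702736 - 3797212) = 1/(-1094476) = -1/1094476 ≈ -9.1368e-7)
1/(-8834481 + W) = 1/(-8834481 - 1/1094476) = 1/(-9669127426957/1094476) = -1094476/9669127426957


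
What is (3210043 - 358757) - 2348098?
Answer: 503188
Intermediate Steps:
(3210043 - 358757) - 2348098 = 2851286 - 2348098 = 503188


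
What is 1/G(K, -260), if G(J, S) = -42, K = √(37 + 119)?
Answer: -1/42 ≈ -0.023810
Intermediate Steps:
K = 2*√39 (K = √156 = 2*√39 ≈ 12.490)
1/G(K, -260) = 1/(-42) = -1/42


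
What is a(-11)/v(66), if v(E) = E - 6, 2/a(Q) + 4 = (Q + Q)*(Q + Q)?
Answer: 1/14400 ≈ 6.9444e-5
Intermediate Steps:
a(Q) = 2/(-4 + 4*Q**2) (a(Q) = 2/(-4 + (Q + Q)*(Q + Q)) = 2/(-4 + (2*Q)*(2*Q)) = 2/(-4 + 4*Q**2))
v(E) = -6 + E
a(-11)/v(66) = (1/(2*(-1 + (-11)**2)))/(-6 + 66) = (1/(2*(-1 + 121)))/60 = ((1/2)/120)*(1/60) = ((1/2)*(1/120))*(1/60) = (1/240)*(1/60) = 1/14400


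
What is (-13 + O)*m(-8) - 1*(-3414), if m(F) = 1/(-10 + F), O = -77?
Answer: 3419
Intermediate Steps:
(-13 + O)*m(-8) - 1*(-3414) = (-13 - 77)/(-10 - 8) - 1*(-3414) = -90/(-18) + 3414 = -90*(-1/18) + 3414 = 5 + 3414 = 3419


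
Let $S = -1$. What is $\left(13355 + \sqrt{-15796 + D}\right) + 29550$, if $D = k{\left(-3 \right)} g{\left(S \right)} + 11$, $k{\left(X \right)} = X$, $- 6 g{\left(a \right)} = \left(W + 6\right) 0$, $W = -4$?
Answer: $42905 + i \sqrt{15785} \approx 42905.0 + 125.64 i$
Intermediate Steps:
$g{\left(a \right)} = 0$ ($g{\left(a \right)} = - \frac{\left(-4 + 6\right) 0}{6} = - \frac{2 \cdot 0}{6} = \left(- \frac{1}{6}\right) 0 = 0$)
$D = 11$ ($D = \left(-3\right) 0 + 11 = 0 + 11 = 11$)
$\left(13355 + \sqrt{-15796 + D}\right) + 29550 = \left(13355 + \sqrt{-15796 + 11}\right) + 29550 = \left(13355 + \sqrt{-15785}\right) + 29550 = \left(13355 + i \sqrt{15785}\right) + 29550 = 42905 + i \sqrt{15785}$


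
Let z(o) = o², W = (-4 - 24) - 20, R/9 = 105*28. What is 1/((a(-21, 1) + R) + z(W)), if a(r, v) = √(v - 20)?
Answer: 28764/827367715 - I*√19/827367715 ≈ 3.4766e-5 - 5.2684e-9*I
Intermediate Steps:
R = 26460 (R = 9*(105*28) = 9*2940 = 26460)
a(r, v) = √(-20 + v)
W = -48 (W = -28 - 20 = -48)
1/((a(-21, 1) + R) + z(W)) = 1/((√(-20 + 1) + 26460) + (-48)²) = 1/((√(-19) + 26460) + 2304) = 1/((I*√19 + 26460) + 2304) = 1/((26460 + I*√19) + 2304) = 1/(28764 + I*√19)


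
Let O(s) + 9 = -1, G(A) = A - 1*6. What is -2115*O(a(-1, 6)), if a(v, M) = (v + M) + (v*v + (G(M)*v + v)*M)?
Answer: 21150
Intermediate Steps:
G(A) = -6 + A (G(A) = A - 6 = -6 + A)
a(v, M) = M + v + v**2 + M*(v + v*(-6 + M)) (a(v, M) = (v + M) + (v*v + ((-6 + M)*v + v)*M) = (M + v) + (v**2 + (v*(-6 + M) + v)*M) = (M + v) + (v**2 + (v + v*(-6 + M))*M) = (M + v) + (v**2 + M*(v + v*(-6 + M))) = M + v + v**2 + M*(v + v*(-6 + M)))
O(s) = -10 (O(s) = -9 - 1 = -10)
-2115*O(a(-1, 6)) = -2115*(-10) = 21150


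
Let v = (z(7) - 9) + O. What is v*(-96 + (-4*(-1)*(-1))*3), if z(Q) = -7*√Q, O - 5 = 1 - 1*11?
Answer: 1512 + 756*√7 ≈ 3512.2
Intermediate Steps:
O = -5 (O = 5 + (1 - 1*11) = 5 + (1 - 11) = 5 - 10 = -5)
v = -14 - 7*√7 (v = (-7*√7 - 9) - 5 = (-9 - 7*√7) - 5 = -14 - 7*√7 ≈ -32.520)
v*(-96 + (-4*(-1)*(-1))*3) = (-14 - 7*√7)*(-96 + (-4*(-1)*(-1))*3) = (-14 - 7*√7)*(-96 + (4*(-1))*3) = (-14 - 7*√7)*(-96 - 4*3) = (-14 - 7*√7)*(-96 - 12) = (-14 - 7*√7)*(-108) = 1512 + 756*√7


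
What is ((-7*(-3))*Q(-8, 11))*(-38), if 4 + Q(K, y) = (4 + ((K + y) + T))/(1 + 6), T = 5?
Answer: 1824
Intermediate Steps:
Q(K, y) = -19/7 + K/7 + y/7 (Q(K, y) = -4 + (4 + ((K + y) + 5))/(1 + 6) = -4 + (4 + (5 + K + y))/7 = -4 + (9 + K + y)*(⅐) = -4 + (9/7 + K/7 + y/7) = -19/7 + K/7 + y/7)
((-7*(-3))*Q(-8, 11))*(-38) = ((-7*(-3))*(-19/7 + (⅐)*(-8) + (⅐)*11))*(-38) = (21*(-19/7 - 8/7 + 11/7))*(-38) = (21*(-16/7))*(-38) = -48*(-38) = 1824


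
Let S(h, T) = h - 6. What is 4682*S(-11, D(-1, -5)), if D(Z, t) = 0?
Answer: -79594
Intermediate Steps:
S(h, T) = -6 + h
4682*S(-11, D(-1, -5)) = 4682*(-6 - 11) = 4682*(-17) = -79594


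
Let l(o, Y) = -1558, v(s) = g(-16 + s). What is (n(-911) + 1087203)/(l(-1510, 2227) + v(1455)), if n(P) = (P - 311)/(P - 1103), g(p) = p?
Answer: -1094814032/119833 ≈ -9136.2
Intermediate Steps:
v(s) = -16 + s
n(P) = (-311 + P)/(-1103 + P)
(n(-911) + 1087203)/(l(-1510, 2227) + v(1455)) = ((-311 - 911)/(-1103 - 911) + 1087203)/(-1558 + (-16 + 1455)) = (-1222/(-2014) + 1087203)/(-1558 + 1439) = (-1/2014*(-1222) + 1087203)/(-119) = (611/1007 + 1087203)*(-1/119) = (1094814032/1007)*(-1/119) = -1094814032/119833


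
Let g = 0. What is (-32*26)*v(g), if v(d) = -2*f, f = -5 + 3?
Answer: -3328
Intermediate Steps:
f = -2
v(d) = 4 (v(d) = -2*(-2) = 4)
(-32*26)*v(g) = -32*26*4 = -832*4 = -3328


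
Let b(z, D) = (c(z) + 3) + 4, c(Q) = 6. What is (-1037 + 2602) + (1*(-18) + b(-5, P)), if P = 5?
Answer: 1560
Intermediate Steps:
b(z, D) = 13 (b(z, D) = (6 + 3) + 4 = 9 + 4 = 13)
(-1037 + 2602) + (1*(-18) + b(-5, P)) = (-1037 + 2602) + (1*(-18) + 13) = 1565 + (-18 + 13) = 1565 - 5 = 1560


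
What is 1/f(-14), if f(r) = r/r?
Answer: 1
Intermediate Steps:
f(r) = 1
1/f(-14) = 1/1 = 1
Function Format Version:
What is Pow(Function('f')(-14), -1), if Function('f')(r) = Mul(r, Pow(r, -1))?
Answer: 1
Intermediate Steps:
Function('f')(r) = 1
Pow(Function('f')(-14), -1) = Pow(1, -1) = 1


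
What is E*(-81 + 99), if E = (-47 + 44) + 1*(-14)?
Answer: -306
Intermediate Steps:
E = -17 (E = -3 - 14 = -17)
E*(-81 + 99) = -17*(-81 + 99) = -17*18 = -306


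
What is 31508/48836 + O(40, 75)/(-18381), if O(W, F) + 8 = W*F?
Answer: 9841619/20401239 ≈ 0.48240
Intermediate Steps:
O(W, F) = -8 + F*W (O(W, F) = -8 + W*F = -8 + F*W)
31508/48836 + O(40, 75)/(-18381) = 31508/48836 + (-8 + 75*40)/(-18381) = 31508*(1/48836) + (-8 + 3000)*(-1/18381) = 7877/12209 + 2992*(-1/18381) = 7877/12209 - 272/1671 = 9841619/20401239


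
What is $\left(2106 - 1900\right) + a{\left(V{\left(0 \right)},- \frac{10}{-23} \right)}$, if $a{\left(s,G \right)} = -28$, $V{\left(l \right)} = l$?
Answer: $178$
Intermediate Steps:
$\left(2106 - 1900\right) + a{\left(V{\left(0 \right)},- \frac{10}{-23} \right)} = \left(2106 - 1900\right) - 28 = 206 - 28 = 178$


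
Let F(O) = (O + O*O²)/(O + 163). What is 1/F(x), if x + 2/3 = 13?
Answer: 2367/25493 ≈ 0.092849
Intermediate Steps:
x = 37/3 (x = -⅔ + 13 = 37/3 ≈ 12.333)
F(O) = (O + O³)/(163 + O)
1/F(x) = 1/((37/3 + (37/3)³)/(163 + 37/3)) = 1/((37/3 + 50653/27)/(526/3)) = 1/((3/526)*(50986/27)) = 1/(25493/2367) = 2367/25493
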